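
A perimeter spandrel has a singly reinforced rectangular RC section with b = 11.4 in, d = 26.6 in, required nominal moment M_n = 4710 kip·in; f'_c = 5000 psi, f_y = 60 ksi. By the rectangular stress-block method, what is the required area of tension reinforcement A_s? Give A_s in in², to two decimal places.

From M_n = 0.85 f'_c a b (d − a/2):
a = d − √(d² − 2M_n/(0.85 f'_c b)) = 26.6 − √(26.6² − 2 × 4710/(0.85 × 5 × 11.4)) = 3.948 in.
A_s = 0.85 f'_c a b / f_y = 0.85 × 5 × 3.948 × 11.4 / 60 = 3.188 in².

A_s ≈ 3.19 in²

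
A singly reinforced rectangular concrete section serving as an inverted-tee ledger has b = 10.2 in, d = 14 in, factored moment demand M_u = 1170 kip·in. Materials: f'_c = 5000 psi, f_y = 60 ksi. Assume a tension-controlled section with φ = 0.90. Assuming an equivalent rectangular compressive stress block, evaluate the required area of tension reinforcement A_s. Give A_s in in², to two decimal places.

M_n = M_u/φ = 1170/0.90 = 1300 kip·in.
From M_n = 0.85 f'_c a b (d − a/2):
a = d − √(d² − 2M_n/(0.85 f'_c b)) = 14 − √(14² − 2 × 1300/(0.85 × 5 × 10.2)) = 2.337 in.
A_s = 0.85 f'_c a b / f_y = 0.85 × 5 × 2.337 × 10.2 / 60 = 1.688 in².

A_s ≈ 1.69 in²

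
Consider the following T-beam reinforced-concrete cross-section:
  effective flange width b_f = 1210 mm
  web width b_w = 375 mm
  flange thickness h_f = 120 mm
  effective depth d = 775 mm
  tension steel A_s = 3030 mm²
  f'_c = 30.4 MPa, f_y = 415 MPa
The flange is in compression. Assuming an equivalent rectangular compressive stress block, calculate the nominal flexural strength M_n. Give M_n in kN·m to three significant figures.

Tension: T = A_s f_y = 3030 × 415 = 1257450 N.
Try a within the flange: a = T/(0.85 f'_c b_f) = 1257450/(0.85 × 30.4 × 1210) = 40.22 mm.
Since a = 40.22 ≤ h_f = 120 mm, the stress block lies entirely in the flange; analyse as a rectangular beam of width b_f.
M_n = T(d − a/2) = 1257450 × (775 − 20.11) = 949.24 × 10⁶ N·mm.
M_n = 949.24 kN·m.

M_n ≈ 949 kN·m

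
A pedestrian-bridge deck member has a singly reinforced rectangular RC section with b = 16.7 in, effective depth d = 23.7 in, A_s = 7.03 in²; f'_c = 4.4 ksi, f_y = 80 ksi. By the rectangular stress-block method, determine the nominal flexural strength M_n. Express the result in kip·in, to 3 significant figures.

T = A_s f_y = 7.03 × 80 = 562.4 kips.
a = T/(0.85 f'_c b) = 562.4/(0.85 × 4.4 × 16.7) = 9.004 in.
M_n = T(d − a/2) = 562.4 × (23.7 − 4.502) = 10797.0 kip·in.

M_n ≈ 10800 kip·in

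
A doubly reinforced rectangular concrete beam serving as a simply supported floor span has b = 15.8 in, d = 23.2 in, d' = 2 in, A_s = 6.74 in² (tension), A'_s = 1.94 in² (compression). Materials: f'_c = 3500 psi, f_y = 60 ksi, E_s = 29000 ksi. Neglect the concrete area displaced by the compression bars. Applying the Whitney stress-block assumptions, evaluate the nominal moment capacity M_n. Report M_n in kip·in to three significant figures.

Assume both steels yield.
a = (A_s − A'_s) f_y/(0.85 f'_c b) = (6.74 − 1.94) × 60/(0.85 × 3.5 × 15.8) = 6.127 in.
c = a/β₁ = 6.127/0.85 = 7.208 in; ε'_s = 0.003(c − d')/c = 0.0022 ≥ ε_y = 0.0021, so the compression steel yields.
M_n = (A_s − A'_s) f_y (d − a/2) + A'_s f_y (d − d') = 288 × (23.2 − 3.0635) + 116.4 × (23.2 − 2) = 5799.3 + 2467.7 = 8267.0 kip·in.

M_n ≈ 8270 kip·in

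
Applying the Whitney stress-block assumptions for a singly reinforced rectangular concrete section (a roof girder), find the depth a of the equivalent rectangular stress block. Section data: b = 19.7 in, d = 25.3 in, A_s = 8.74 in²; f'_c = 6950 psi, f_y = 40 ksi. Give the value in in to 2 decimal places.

T = A_s f_y = 8.74 × 40 = 349.6 kips.
a = T/(0.85 f'_c b) = 349.6/(0.85 × 6.95 × 19.7) = 3.00 in.

a ≈ 3.00 in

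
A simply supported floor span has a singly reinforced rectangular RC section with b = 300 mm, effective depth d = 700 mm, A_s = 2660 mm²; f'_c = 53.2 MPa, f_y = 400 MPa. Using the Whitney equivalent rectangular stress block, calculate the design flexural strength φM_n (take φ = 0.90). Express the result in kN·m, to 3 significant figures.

T = A_s f_y = 2660 × 400 = 1064000 N = 1064 kN.
From C = T: a = T/(0.85 f'_c b) = 1064000/(0.85 × 53.2 × 300) = 78.43 mm.
M_n = T(d − a/2) = 1064 kN × (700 − 39.215) mm = 703.08 kN·m.
φM_n = 0.90 × 703.08 = 632.77 kN·m.

φM_n ≈ 633 kN·m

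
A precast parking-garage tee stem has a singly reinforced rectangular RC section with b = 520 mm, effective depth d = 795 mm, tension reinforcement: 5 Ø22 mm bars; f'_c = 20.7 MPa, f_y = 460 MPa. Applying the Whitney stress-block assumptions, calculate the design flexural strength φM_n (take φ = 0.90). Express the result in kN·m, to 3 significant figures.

A_s = 5 × 380 = 1900 mm².
T = A_s f_y = 1900 × 460 = 874000 N = 874 kN.
From C = T: a = T/(0.85 f'_c b) = 874000/(0.85 × 20.7 × 520) = 95.53 mm.
M_n = T(d − a/2) = 874 kN × (795 − 47.765) mm = 653.08 kN·m.
φM_n = 0.90 × 653.08 = 587.77 kN·m.

φM_n ≈ 588 kN·m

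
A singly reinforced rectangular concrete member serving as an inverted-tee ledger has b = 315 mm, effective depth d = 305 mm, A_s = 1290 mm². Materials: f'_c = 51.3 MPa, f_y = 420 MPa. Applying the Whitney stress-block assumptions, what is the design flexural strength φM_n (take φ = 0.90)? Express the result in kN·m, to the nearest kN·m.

φM_n ≈ 139 kN·m

T = A_s f_y = 1290 × 420 = 541800 N = 541.8 kN.
From C = T: a = T/(0.85 f'_c b) = 541800/(0.85 × 51.3 × 315) = 39.45 mm.
M_n = T(d − a/2) = 541.8 kN × (305 − 19.725) mm = 154.56 kN·m.
φM_n = 0.90 × 154.56 = 139.10 kN·m.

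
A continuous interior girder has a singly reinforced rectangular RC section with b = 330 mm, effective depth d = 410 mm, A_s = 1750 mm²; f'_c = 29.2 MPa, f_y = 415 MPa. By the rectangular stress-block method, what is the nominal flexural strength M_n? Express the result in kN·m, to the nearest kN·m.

M_n ≈ 266 kN·m

T = A_s f_y = 1750 × 415 = 726250 N = 726.25 kN.
From C = T: a = T/(0.85 f'_c b) = 726250/(0.85 × 29.2 × 330) = 88.67 mm.
M_n = T(d − a/2) = 726.25 kN × (410 − 44.335) mm = 265.56 kN·m.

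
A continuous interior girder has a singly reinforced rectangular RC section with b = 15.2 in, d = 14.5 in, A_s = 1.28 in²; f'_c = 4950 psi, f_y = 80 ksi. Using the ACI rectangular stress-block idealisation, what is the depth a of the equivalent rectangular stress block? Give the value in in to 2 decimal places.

T = A_s f_y = 1.28 × 80 = 102.4 kips.
a = T/(0.85 f'_c b) = 102.4/(0.85 × 4.95 × 15.2) = 1.60 in.

a ≈ 1.60 in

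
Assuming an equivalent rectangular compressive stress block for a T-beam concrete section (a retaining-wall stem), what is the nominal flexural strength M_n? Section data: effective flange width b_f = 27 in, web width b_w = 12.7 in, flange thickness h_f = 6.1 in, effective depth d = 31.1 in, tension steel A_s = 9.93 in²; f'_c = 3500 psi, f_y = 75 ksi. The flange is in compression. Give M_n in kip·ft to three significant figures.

M_n ≈ 1600 kip·ft

Tension: T = A_s f_y = 9.93 × 75 = 744.75 kips.
Try a within the flange: a = T/(0.85 f'_c b_f) = 744.75/(0.85 × 3.5 × 27) = 9.272 in.
a = 9.272 > h_f = 6.1 in: the block extends into the web. Split into flange-overhang and web parts.
C_f = 0.85 f'_c (b_f − b_w) h_f = 0.85 × 3.5 × (27 − 12.7) × 6.1 = 259.5 kips.
Remaining web compression depth: a_w = (T − C_f)/(0.85 f'_c b_w) = (744.75 − 259.5)/(0.85 × 3.5 × 12.7) = 12.843 in.
M_n = C_f(d − h_f/2) + (T − C_f)(d − a_w/2) = 259.5 × (31.1 − 3.05) + 485.25 × (31.1 − 6.4215) = 7279.0 + 11975.2 = 19254.2 kip·in.
M_n = 19254.2/12 = 1604.52 kip·ft.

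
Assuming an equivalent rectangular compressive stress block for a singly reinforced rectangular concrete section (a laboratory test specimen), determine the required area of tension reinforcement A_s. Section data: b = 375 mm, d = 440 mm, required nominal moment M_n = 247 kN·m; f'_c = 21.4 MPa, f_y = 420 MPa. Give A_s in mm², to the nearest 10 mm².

With M_n = 0.85 f'_c a b (d − a/2), solve the quadratic for a:
a = d − √(d² − 2M_n/(0.85 f'_c b)) = 440 − √(440² − 2 × 247×10⁶/(0.85 × 21.4 × 375)) = 91.89 mm.
A_s = 0.85 f'_c a b / f_y = 0.85 × 21.4 × 91.89 × 375 / 420 = 1492.4 mm².

A_s ≈ 1490 mm²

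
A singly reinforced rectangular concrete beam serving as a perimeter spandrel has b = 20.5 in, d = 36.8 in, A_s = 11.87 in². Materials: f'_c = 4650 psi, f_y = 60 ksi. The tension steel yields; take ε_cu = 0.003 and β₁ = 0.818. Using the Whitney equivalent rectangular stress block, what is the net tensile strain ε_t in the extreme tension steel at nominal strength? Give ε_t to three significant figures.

a = A_s f_y/(0.85 f'_c b) = 8.790 in.
β₁ = 0.818, so c = a/β₁ = 8.790/0.818 = 10.746 in.
From the linear strain diagram with ε_cu = 0.003: ε_t = 0.003 (d − c)/c = 0.003 × (36.8 − 10.746)/10.746 = 0.00727.
Since ε_t ≥ 0.005, the section is tension-controlled.

ε_t ≈ 0.00727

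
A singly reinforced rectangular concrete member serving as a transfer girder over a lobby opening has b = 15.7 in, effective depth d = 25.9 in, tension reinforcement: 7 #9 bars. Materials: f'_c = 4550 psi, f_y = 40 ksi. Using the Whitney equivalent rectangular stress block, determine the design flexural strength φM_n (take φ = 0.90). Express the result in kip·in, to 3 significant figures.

φM_n ≈ 5950 kip·in

A_s = 7 × 1 = 7 in².
T = A_s f_y = 7 × 40 = 280 kips.
a = T/(0.85 f'_c b) = 280/(0.85 × 4.55 × 15.7) = 4.611 in.
M_n = T(d − a/2) = 280 × (25.9 − 2.3055) = 6606.5 kip·in.
φM_n = 0.90 × 6606.5 = 5945.9 kip·in.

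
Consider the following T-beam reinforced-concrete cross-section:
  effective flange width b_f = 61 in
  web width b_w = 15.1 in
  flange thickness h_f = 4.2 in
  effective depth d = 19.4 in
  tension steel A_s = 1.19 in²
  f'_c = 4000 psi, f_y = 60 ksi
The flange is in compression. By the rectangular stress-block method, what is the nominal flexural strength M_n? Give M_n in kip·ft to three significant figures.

Tension: T = A_s f_y = 1.19 × 60 = 71.4 kips.
Try a within the flange: a = T/(0.85 f'_c b_f) = 71.4/(0.85 × 4 × 61) = 0.344 in.
Since a = 0.344 ≤ h_f = 4.2 in, the stress block lies entirely in the flange; analyse as a rectangular beam of width b_f.
M_n = T(d − a/2) = 71.4 × (19.4 − 0.172) = 1372.9 kip·in.
M_n = 1372.9/12 = 114.41 kip·ft.

M_n ≈ 114 kip·ft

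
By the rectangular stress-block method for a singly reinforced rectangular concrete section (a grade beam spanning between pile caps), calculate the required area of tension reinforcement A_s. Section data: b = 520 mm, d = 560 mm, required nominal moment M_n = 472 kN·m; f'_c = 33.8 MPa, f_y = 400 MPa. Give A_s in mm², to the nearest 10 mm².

With M_n = 0.85 f'_c a b (d − a/2), solve the quadratic for a:
a = d − √(d² − 2M_n/(0.85 f'_c b)) = 560 − √(560² − 2 × 472×10⁶/(0.85 × 33.8 × 520)) = 59.59 mm.
A_s = 0.85 f'_c a b / f_y = 0.85 × 33.8 × 59.59 × 520 / 400 = 2225.6 mm².

A_s ≈ 2230 mm²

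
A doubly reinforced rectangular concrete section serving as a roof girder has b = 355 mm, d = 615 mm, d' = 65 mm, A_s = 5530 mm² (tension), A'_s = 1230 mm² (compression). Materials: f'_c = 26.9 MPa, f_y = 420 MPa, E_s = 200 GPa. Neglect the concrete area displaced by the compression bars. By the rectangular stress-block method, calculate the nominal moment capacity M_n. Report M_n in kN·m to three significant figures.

M_n ≈ 1190 kN·m

Assume both tension and compression steel yield.
Net tension couple steel: A_s − A'_s = 4300 mm².
a = (A_s − A'_s) f_y / (0.85 f'_c b) = 1806000/(0.85 × 26.9 × 355) = 222.49 mm.
c = a/β₁ = 222.49/0.85 = 261.75 mm; ε'_s = 0.003(c − d')/c = 0.0023 ≥ f_y/E_s = 0.0021, so compression steel does yield.
M_n = (A_s − A'_s) f_y (d − a/2) + A'_s f_y (d − d') = [1806000 × (615 − 111.245) + 516600 × (615 − 65)] × 10⁻⁶ = 909.78 + 284.13 = 1193.91 kN·m.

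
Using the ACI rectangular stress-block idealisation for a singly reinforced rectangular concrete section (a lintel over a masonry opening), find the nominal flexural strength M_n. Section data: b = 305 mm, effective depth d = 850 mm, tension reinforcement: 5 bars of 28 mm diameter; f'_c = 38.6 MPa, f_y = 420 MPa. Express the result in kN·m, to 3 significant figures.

A_s = 5 × 616 = 3080 mm².
T = A_s f_y = 3080 × 420 = 1293600 N = 1293.6 kN.
From C = T: a = T/(0.85 f'_c b) = 1293600/(0.85 × 38.6 × 305) = 129.27 mm.
M_n = T(d − a/2) = 1293.6 kN × (850 − 64.635) mm = 1015.95 kN·m.

M_n ≈ 1020 kN·m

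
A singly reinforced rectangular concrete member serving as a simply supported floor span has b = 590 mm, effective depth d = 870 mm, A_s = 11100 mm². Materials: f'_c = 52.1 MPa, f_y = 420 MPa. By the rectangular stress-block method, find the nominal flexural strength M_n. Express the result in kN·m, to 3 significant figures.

M_n ≈ 3640 kN·m

T = A_s f_y = 11100 × 420 = 4662000 N = 4662 kN.
From C = T: a = T/(0.85 f'_c b) = 4662000/(0.85 × 52.1 × 590) = 178.43 mm.
M_n = T(d − a/2) = 4662 kN × (870 − 89.215) mm = 3640.02 kN·m.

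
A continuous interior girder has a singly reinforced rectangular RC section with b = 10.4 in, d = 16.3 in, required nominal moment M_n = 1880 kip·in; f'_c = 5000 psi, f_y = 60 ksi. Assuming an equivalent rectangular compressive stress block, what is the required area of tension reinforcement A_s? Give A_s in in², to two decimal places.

From M_n = 0.85 f'_c a b (d − a/2):
a = d − √(d² − 2M_n/(0.85 f'_c b)) = 16.3 − √(16.3² − 2 × 1880/(0.85 × 5 × 10.4)) = 2.860 in.
A_s = 0.85 f'_c a b / f_y = 0.85 × 5 × 2.860 × 10.4 / 60 = 2.107 in².

A_s ≈ 2.11 in²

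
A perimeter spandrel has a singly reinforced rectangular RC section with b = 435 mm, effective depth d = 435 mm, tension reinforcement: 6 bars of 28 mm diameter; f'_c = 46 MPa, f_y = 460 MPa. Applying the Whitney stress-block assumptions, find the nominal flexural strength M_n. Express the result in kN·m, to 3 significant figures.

M_n ≈ 655 kN·m

A_s = 6 × 616 = 3696 mm².
T = A_s f_y = 3696 × 460 = 1700160 N = 1700.16 kN.
From C = T: a = T/(0.85 f'_c b) = 1700160/(0.85 × 46 × 435) = 99.96 mm.
M_n = T(d − a/2) = 1700.16 kN × (435 − 49.98) mm = 654.60 kN·m.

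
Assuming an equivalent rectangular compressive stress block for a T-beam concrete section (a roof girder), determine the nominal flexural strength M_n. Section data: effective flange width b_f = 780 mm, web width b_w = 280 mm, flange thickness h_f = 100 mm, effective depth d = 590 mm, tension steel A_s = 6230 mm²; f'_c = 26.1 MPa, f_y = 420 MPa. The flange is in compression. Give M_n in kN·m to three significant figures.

Tension: T = A_s f_y = 6230 × 420 = 2616600 N.
Try a within the flange: a = T/(0.85 f'_c b_f) = 2616600/(0.85 × 26.1 × 780) = 151.21 mm.
a = 151.21 > h_f = 100 mm: the block extends into the web. Split into flange-overhang and web parts.
C_f = 0.85 f'_c (b_f − b_w) h_f = 0.85 × 26.1 × (780 − 280) × 100 = 1109250 N.
Remaining web compression depth: a_w = (T − C_f)/(0.85 f'_c b_w) = (2616600 − 1109250)/(0.85 × 26.1 × 280) = 242.66 mm.
M_n = C_f(d − h_f/2) + (T − C_f)(d − a_w/2) = 1109250 × (590 − 50) + 1507350 × (590 − 121.33) = 599.00 + 706.45 = 1305.45 × 10⁶ N·mm.
M_n = 1305.45 kN·m.

M_n ≈ 1310 kN·m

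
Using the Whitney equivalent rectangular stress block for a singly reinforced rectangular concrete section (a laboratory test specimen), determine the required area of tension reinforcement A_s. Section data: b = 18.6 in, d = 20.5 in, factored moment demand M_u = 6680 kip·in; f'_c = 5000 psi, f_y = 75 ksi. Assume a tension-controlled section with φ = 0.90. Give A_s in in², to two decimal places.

A_s ≈ 5.54 in²

M_n = M_u/φ = 6680/0.90 = 7422.22 kip·in.
From M_n = 0.85 f'_c a b (d − a/2):
a = d − √(d² − 2M_n/(0.85 f'_c b)) = 20.5 − √(20.5² − 2 × 7422.22/(0.85 × 5 × 18.6)) = 5.253 in.
A_s = 0.85 f'_c a b / f_y = 0.85 × 5 × 5.253 × 18.6 / 75 = 5.537 in².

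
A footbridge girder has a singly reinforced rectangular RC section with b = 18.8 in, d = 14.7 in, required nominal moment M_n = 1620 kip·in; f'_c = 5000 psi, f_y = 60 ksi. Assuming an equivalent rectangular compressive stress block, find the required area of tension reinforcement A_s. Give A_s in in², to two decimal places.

A_s ≈ 1.93 in²

From M_n = 0.85 f'_c a b (d − a/2):
a = d − √(d² − 2M_n/(0.85 f'_c b)) = 14.7 − √(14.7² − 2 × 1620/(0.85 × 5 × 18.8)) = 1.451 in.
A_s = 0.85 f'_c a b / f_y = 0.85 × 5 × 1.451 × 18.8 / 60 = 1.932 in².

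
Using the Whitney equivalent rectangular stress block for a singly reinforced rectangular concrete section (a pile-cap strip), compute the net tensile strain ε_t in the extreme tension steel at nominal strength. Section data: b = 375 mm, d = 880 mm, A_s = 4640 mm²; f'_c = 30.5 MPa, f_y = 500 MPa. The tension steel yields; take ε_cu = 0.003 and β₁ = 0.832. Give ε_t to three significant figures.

ε_t ≈ 0.00620

a = A_s f_y/(0.85 f'_c b) = 238.64 mm.
β₁ = 0.832, so c = a/β₁ = 238.64/0.832 = 286.83 mm.
From the linear strain diagram with ε_cu = 0.003: ε_t = 0.003 (d − c)/c = 0.003 × (880 − 286.83)/286.83 = 0.00620.
Since ε_t ≥ 0.005, the section is tension-controlled.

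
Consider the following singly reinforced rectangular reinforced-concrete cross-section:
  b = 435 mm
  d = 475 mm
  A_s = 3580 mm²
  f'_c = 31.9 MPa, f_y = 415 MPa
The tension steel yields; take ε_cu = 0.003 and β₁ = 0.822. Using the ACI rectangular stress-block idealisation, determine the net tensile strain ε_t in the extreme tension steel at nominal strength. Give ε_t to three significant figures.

a = A_s f_y/(0.85 f'_c b) = 125.96 mm.
β₁ = 0.822, so c = a/β₁ = 125.96/0.822 = 153.24 mm.
From the linear strain diagram with ε_cu = 0.003: ε_t = 0.003 (d − c)/c = 0.003 × (475 − 153.24)/153.24 = 0.00630.
Since ε_t ≥ 0.005, the section is tension-controlled.

ε_t ≈ 0.00630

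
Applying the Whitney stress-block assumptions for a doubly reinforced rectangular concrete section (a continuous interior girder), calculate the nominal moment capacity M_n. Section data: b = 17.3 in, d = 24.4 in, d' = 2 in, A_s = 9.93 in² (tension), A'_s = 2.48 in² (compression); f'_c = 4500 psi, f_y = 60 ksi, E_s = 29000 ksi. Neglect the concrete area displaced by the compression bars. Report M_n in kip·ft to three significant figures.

Assume both steels yield.
a = (A_s − A'_s) f_y/(0.85 f'_c b) = (9.93 − 2.48) × 60/(0.85 × 4.5 × 17.3) = 6.755 in.
c = a/β₁ = 6.755/0.825 = 8.188 in; ε'_s = 0.003(c − d')/c = 0.0023 ≥ ε_y = 0.0021, so the compression steel yields.
M_n = (A_s − A'_s) f_y (d − a/2) + A'_s f_y (d − d') = 447 × (24.4 − 3.3775) + 148.8 × (24.4 − 2) = 9397.1 + 3333.1 = 12730.2 kip·in = 12730.2/12 = 1060.85 kip·ft.

M_n ≈ 1060 kip·ft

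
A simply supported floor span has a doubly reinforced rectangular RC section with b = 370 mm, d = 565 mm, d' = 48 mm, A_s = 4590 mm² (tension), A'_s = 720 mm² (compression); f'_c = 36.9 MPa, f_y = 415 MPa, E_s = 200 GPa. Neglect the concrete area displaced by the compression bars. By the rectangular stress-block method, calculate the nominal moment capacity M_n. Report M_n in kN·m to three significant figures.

M_n ≈ 951 kN·m

Assume both tension and compression steel yield.
Net tension couple steel: A_s − A'_s = 3870 mm².
a = (A_s − A'_s) f_y / (0.85 f'_c b) = 1606050/(0.85 × 36.9 × 370) = 138.39 mm.
c = a/β₁ = 138.39/0.786 = 176.07 mm; ε'_s = 0.003(c − d')/c = 0.0022 ≥ f_y/E_s = 0.0021, so compression steel does yield.
M_n = (A_s − A'_s) f_y (d − a/2) + A'_s f_y (d − d') = [1606050 × (565 − 69.195) + 298800 × (565 − 48)] × 10⁻⁶ = 796.29 + 154.48 = 950.77 kN·m.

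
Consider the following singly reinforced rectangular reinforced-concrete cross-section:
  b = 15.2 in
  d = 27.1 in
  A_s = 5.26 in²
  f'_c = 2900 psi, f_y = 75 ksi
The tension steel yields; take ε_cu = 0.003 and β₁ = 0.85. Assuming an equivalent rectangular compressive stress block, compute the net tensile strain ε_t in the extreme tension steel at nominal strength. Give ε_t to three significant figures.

a = A_s f_y/(0.85 f'_c b) = 10.529 in.
β₁ = 0.85, so c = a/β₁ = 10.529/0.85 = 12.387 in.
From the linear strain diagram with ε_cu = 0.003: ε_t = 0.003 (d − c)/c = 0.003 × (27.1 − 12.387)/12.387 = 0.00356.
ε_t < 0.004 — the section is over-reinforced for flexure under ACI limits.

ε_t ≈ 0.00356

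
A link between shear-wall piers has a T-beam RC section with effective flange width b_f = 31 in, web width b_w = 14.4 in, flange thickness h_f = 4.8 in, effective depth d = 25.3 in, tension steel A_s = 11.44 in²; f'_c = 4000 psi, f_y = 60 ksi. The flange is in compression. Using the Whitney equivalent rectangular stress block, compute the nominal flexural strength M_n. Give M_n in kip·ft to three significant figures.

M_n ≈ 1250 kip·ft

Tension: T = A_s f_y = 11.44 × 60 = 686.4 kips.
Try a within the flange: a = T/(0.85 f'_c b_f) = 686.4/(0.85 × 4 × 31) = 6.512 in.
a = 6.512 > h_f = 4.8 in: the block extends into the web. Split into flange-overhang and web parts.
C_f = 0.85 f'_c (b_f − b_w) h_f = 0.85 × 4 × (31 − 14.4) × 4.8 = 270.9 kips.
Remaining web compression depth: a_w = (T − C_f)/(0.85 f'_c b_w) = (686.4 − 270.9)/(0.85 × 4 × 14.4) = 8.487 in.
M_n = C_f(d − h_f/2) + (T − C_f)(d − a_w/2) = 270.9 × (25.3 − 2.4) + 415.5 × (25.3 − 4.2435) = 6203.6 + 8749.0 = 14952.6 kip·in.
M_n = 14952.6/12 = 1246.05 kip·ft.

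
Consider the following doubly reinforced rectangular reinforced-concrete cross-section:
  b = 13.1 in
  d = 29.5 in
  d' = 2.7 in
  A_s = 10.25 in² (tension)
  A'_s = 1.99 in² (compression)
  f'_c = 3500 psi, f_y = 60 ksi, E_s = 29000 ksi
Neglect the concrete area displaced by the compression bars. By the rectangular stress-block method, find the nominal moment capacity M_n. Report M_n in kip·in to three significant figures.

Assume both steels yield.
a = (A_s − A'_s) f_y/(0.85 f'_c b) = (10.25 − 1.99) × 60/(0.85 × 3.5 × 13.1) = 12.717 in.
c = a/β₁ = 12.717/0.85 = 14.961 in; ε'_s = 0.003(c − d')/c = 0.0025 ≥ ε_y = 0.0021, so the compression steel yields.
M_n = (A_s − A'_s) f_y (d − a/2) + A'_s f_y (d − d') = 495.6 × (29.5 − 6.3585) + 119.4 × (29.5 − 2.7) = 11468.9 + 3199.9 = 14668.8 kip·in.

M_n ≈ 14700 kip·in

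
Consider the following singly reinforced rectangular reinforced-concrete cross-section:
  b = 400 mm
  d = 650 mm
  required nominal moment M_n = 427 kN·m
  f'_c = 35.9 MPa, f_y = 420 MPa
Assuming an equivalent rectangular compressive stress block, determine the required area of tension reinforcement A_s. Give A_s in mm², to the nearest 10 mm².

A_s ≈ 1630 mm²

With M_n = 0.85 f'_c a b (d − a/2), solve the quadratic for a:
a = d − √(d² − 2M_n/(0.85 f'_c b)) = 650 − √(650² − 2 × 427×10⁶/(0.85 × 35.9 × 400)) = 56.25 mm.
A_s = 0.85 f'_c a b / f_y = 0.85 × 35.9 × 56.25 × 400 / 420 = 1634.7 mm².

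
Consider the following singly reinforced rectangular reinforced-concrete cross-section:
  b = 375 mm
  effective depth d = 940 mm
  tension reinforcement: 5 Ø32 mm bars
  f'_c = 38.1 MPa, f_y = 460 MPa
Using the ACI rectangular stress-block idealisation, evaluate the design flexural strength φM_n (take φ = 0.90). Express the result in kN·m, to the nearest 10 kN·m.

A_s = 5 × 804 = 4020 mm².
T = A_s f_y = 4020 × 460 = 1849200 N = 1849.2 kN.
From C = T: a = T/(0.85 f'_c b) = 1849200/(0.85 × 38.1 × 375) = 152.27 mm.
M_n = T(d − a/2) = 1849.2 kN × (940 − 76.135) mm = 1597.46 kN·m.
φM_n = 0.90 × 1597.46 = 1437.71 kN·m.

φM_n ≈ 1440 kN·m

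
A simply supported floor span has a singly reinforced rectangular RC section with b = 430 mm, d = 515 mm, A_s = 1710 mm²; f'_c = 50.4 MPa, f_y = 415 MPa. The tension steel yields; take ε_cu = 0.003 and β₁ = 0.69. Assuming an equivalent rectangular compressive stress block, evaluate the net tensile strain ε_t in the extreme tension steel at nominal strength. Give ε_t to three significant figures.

ε_t ≈ 0.0247

a = A_s f_y/(0.85 f'_c b) = 38.52 mm.
β₁ = 0.69, so c = a/β₁ = 38.52/0.69 = 55.83 mm.
From the linear strain diagram with ε_cu = 0.003: ε_t = 0.003 (d − c)/c = 0.003 × (515 − 55.83)/55.83 = 0.0247.
Since ε_t ≥ 0.005, the section is tension-controlled.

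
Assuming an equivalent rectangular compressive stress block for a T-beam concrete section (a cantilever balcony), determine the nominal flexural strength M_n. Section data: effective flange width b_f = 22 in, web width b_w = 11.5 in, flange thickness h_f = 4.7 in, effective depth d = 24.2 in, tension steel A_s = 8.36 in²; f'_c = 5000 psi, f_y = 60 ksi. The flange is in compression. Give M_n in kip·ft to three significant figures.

Tension: T = A_s f_y = 8.36 × 60 = 501.6 kips.
Try a within the flange: a = T/(0.85 f'_c b_f) = 501.6/(0.85 × 5 × 22) = 5.365 in.
a = 5.365 > h_f = 4.7 in: the block extends into the web. Split into flange-overhang and web parts.
C_f = 0.85 f'_c (b_f − b_w) h_f = 0.85 × 5 × (22 − 11.5) × 4.7 = 209.7 kips.
Remaining web compression depth: a_w = (T − C_f)/(0.85 f'_c b_w) = (501.6 − 209.7)/(0.85 × 5 × 11.5) = 5.972 in.
M_n = C_f(d − h_f/2) + (T − C_f)(d − a_w/2) = 209.7 × (24.2 − 2.35) + 291.9 × (24.2 − 2.986) = 4581.9 + 6192.4 = 10774.3 kip·in.
M_n = 10774.3/12 = 897.86 kip·ft.

M_n ≈ 898 kip·ft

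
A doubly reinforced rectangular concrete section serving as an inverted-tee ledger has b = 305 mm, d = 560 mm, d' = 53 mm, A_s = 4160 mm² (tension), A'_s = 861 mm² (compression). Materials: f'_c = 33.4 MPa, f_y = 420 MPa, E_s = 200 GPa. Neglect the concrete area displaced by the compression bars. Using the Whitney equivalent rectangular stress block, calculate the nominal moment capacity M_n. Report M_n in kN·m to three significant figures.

M_n ≈ 848 kN·m

Assume both tension and compression steel yield.
Net tension couple steel: A_s − A'_s = 3299 mm².
a = (A_s − A'_s) f_y / (0.85 f'_c b) = 1385580/(0.85 × 33.4 × 305) = 160.02 mm.
c = a/β₁ = 160.02/0.811 = 197.31 mm; ε'_s = 0.003(c − d')/c = 0.0022 ≥ f_y/E_s = 0.0021, so compression steel does yield.
M_n = (A_s − A'_s) f_y (d − a/2) + A'_s f_y (d − d') = [1385580 × (560 − 80.01) + 361620 × (560 − 53)] × 10⁻⁶ = 665.06 + 183.34 = 848.40 kN·m.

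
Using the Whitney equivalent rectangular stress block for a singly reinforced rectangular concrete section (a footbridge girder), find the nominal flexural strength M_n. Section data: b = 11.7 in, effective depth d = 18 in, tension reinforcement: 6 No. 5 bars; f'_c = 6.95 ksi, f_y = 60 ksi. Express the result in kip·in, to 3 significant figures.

A_s = 6 × 0.31 = 1.86 in².
T = A_s f_y = 1.86 × 60 = 111.6 kips.
a = T/(0.85 f'_c b) = 111.6/(0.85 × 6.95 × 11.7) = 1.615 in.
M_n = T(d − a/2) = 111.6 × (18 − 0.8075) = 1918.7 kip·in.

M_n ≈ 1920 kip·in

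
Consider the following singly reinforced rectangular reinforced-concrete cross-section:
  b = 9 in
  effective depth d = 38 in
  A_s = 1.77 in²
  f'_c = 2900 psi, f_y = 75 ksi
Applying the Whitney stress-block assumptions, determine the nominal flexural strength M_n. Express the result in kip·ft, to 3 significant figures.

T = A_s f_y = 1.77 × 75 = 132.75 kips.
a = T/(0.85 f'_c b) = 132.75/(0.85 × 2.9 × 9) = 5.984 in.
M_n = T(d − a/2) = 132.75 × (38 − 2.992) = 4647.3 kip·in = 4647.3/12 = 387.28 kip·ft.

M_n ≈ 387 kip·ft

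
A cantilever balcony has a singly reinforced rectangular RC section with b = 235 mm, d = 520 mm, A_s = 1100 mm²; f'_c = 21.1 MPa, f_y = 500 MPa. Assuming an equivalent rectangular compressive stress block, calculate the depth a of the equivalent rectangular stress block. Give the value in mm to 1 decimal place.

a ≈ 130.5 mm

T = A_s f_y = 1100 × 500 = 550000 N = 550 kN.
Setting C = 0.85 f'_c a b equal to T: a = 550000/(0.85 × 21.1 × 235) = 130.5 mm.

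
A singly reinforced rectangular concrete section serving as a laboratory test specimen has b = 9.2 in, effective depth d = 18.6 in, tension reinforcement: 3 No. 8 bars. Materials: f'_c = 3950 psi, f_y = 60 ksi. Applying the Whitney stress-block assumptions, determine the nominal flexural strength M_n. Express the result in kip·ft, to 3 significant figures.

A_s = 3 × 0.79 = 2.37 in².
T = A_s f_y = 2.37 × 60 = 142.2 kips.
a = T/(0.85 f'_c b) = 142.2/(0.85 × 3.95 × 9.2) = 4.604 in.
M_n = T(d − a/2) = 142.2 × (18.6 − 2.302) = 2317.6 kip·in = 2317.6/12 = 193.13 kip·ft.

M_n ≈ 193 kip·ft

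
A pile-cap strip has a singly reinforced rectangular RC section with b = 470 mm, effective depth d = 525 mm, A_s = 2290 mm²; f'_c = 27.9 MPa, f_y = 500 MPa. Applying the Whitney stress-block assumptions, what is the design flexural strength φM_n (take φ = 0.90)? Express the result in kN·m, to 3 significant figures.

φM_n ≈ 488 kN·m

T = A_s f_y = 2290 × 500 = 1145000 N = 1145 kN.
From C = T: a = T/(0.85 f'_c b) = 1145000/(0.85 × 27.9 × 470) = 102.73 mm.
M_n = T(d − a/2) = 1145 kN × (525 − 51.365) mm = 542.31 kN·m.
φM_n = 0.90 × 542.31 = 488.08 kN·m.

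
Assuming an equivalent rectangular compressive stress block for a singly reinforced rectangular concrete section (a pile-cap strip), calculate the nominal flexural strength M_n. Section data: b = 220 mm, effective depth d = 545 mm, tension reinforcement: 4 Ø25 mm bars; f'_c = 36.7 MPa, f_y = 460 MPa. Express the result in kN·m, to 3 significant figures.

M_n ≈ 433 kN·m

A_s = 4 × 491 = 1964 mm².
T = A_s f_y = 1964 × 460 = 903440 N = 903.44 kN.
From C = T: a = T/(0.85 f'_c b) = 903440/(0.85 × 36.7 × 220) = 131.64 mm.
M_n = T(d − a/2) = 903.44 kN × (545 − 65.82) mm = 432.91 kN·m.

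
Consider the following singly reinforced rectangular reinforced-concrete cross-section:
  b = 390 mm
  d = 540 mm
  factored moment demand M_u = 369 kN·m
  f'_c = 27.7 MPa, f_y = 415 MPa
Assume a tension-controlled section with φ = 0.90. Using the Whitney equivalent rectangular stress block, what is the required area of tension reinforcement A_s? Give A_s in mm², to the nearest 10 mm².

A_s ≈ 2000 mm²

M_n = M_u/φ = 369/0.90 = 410 kN·m.
With M_n = 0.85 f'_c a b (d − a/2), solve the quadratic for a:
a = d − √(d² − 2M_n/(0.85 f'_c b)) = 540 − √(540² − 2 × 410×10⁶/(0.85 × 27.7 × 390)) = 90.22 mm.
A_s = 0.85 f'_c a b / f_y = 0.85 × 27.7 × 90.22 × 390 / 415 = 1996.3 mm².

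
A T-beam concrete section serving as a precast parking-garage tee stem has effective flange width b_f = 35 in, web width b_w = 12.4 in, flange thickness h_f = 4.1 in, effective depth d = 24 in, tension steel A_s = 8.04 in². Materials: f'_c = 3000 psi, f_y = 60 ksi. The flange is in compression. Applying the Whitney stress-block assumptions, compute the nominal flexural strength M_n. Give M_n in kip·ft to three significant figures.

M_n ≈ 845 kip·ft

Tension: T = A_s f_y = 8.04 × 60 = 482.4 kips.
Try a within the flange: a = T/(0.85 f'_c b_f) = 482.4/(0.85 × 3 × 35) = 5.405 in.
a = 5.405 > h_f = 4.1 in: the block extends into the web. Split into flange-overhang and web parts.
C_f = 0.85 f'_c (b_f − b_w) h_f = 0.85 × 3 × (35 − 12.4) × 4.1 = 236.3 kips.
Remaining web compression depth: a_w = (T − C_f)/(0.85 f'_c b_w) = (482.4 − 236.3)/(0.85 × 3 × 12.4) = 7.783 in.
M_n = C_f(d − h_f/2) + (T − C_f)(d − a_w/2) = 236.3 × (24 − 2.05) + 246.1 × (24 − 3.8915) = 5186.8 + 4948.7 = 10135.5 kip·in.
M_n = 10135.5/12 = 844.63 kip·ft.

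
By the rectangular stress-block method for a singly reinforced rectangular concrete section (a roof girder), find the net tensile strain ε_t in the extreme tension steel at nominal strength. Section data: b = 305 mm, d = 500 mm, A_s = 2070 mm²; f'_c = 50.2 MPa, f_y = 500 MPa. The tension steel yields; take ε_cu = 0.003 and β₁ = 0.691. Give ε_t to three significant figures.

a = A_s f_y/(0.85 f'_c b) = 79.53 mm.
β₁ = 0.691, so c = a/β₁ = 79.53/0.691 = 115.09 mm.
From the linear strain diagram with ε_cu = 0.003: ε_t = 0.003 (d − c)/c = 0.003 × (500 − 115.09)/115.09 = 0.0100.
Since ε_t ≥ 0.005, the section is tension-controlled.

ε_t ≈ 0.0100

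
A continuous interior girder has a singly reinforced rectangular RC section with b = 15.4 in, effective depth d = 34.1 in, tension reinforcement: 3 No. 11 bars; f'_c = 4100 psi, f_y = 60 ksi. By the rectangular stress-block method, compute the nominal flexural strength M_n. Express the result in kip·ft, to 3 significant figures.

A_s = 3 × 1.56 = 4.68 in².
T = A_s f_y = 4.68 × 60 = 280.8 kips.
a = T/(0.85 f'_c b) = 280.8/(0.85 × 4.1 × 15.4) = 5.232 in.
M_n = T(d − a/2) = 280.8 × (34.1 − 2.616) = 8840.7 kip·in = 8840.7/12 = 736.73 kip·ft.

M_n ≈ 737 kip·ft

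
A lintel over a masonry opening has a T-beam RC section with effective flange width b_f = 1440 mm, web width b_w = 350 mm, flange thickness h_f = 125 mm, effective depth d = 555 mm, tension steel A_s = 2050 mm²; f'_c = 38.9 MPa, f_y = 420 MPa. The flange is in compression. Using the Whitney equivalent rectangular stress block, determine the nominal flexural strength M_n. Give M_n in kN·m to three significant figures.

M_n ≈ 470 kN·m

Tension: T = A_s f_y = 2050 × 420 = 861000 N.
Try a within the flange: a = T/(0.85 f'_c b_f) = 861000/(0.85 × 38.9 × 1440) = 18.08 mm.
Since a = 18.08 ≤ h_f = 125 mm, the stress block lies entirely in the flange; analyse as a rectangular beam of width b_f.
M_n = T(d − a/2) = 861000 × (555 − 9.04) = 470.07 × 10⁶ N·mm.
M_n = 470.07 kN·m.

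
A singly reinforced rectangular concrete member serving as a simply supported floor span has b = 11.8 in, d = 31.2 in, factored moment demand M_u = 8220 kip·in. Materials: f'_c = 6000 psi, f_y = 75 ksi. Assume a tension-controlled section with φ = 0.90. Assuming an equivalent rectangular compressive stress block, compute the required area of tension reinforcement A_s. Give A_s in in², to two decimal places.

A_s ≈ 4.27 in²

M_n = M_u/φ = 8220/0.90 = 9133.33 kip·in.
From M_n = 0.85 f'_c a b (d − a/2):
a = d − √(d² − 2M_n/(0.85 f'_c b)) = 31.2 − √(31.2² − 2 × 9133.33/(0.85 × 6 × 11.8)) = 5.317 in.
A_s = 0.85 f'_c a b / f_y = 0.85 × 6 × 5.317 × 11.8 / 75 = 4.266 in².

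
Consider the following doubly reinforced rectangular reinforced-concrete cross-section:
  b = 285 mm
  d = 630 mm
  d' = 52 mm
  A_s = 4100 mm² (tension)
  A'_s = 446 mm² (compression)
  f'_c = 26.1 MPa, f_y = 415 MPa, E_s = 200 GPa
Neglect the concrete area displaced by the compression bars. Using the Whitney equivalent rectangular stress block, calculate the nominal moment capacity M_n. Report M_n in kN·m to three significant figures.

Assume both tension and compression steel yield.
Net tension couple steel: A_s − A'_s = 3654 mm².
a = (A_s − A'_s) f_y / (0.85 f'_c b) = 1516410/(0.85 × 26.1 × 285) = 239.83 mm.
c = a/β₁ = 239.83/0.85 = 282.15 mm; ε'_s = 0.003(c − d')/c = 0.0024 ≥ f_y/E_s = 0.0021, so compression steel does yield.
M_n = (A_s − A'_s) f_y (d − a/2) + A'_s f_y (d − d') = [1516410 × (630 − 119.915) + 185090 × (630 − 52)] × 10⁻⁶ = 773.50 + 106.98 = 880.48 kN·m.

M_n ≈ 880 kN·m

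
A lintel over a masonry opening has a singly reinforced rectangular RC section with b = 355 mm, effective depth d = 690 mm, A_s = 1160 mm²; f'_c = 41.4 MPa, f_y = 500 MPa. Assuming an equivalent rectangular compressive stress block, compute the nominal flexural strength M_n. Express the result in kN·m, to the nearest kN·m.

M_n ≈ 387 kN·m

T = A_s f_y = 1160 × 500 = 580000 N = 580 kN.
From C = T: a = T/(0.85 f'_c b) = 580000/(0.85 × 41.4 × 355) = 46.43 mm.
M_n = T(d − a/2) = 580 kN × (690 − 23.215) mm = 386.74 kN·m.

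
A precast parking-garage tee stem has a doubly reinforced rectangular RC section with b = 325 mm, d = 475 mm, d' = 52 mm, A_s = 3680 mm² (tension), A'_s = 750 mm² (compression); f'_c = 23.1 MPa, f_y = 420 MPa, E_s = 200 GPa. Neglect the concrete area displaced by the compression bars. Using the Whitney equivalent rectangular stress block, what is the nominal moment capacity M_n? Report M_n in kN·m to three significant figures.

M_n ≈ 599 kN·m

Assume both tension and compression steel yield.
Net tension couple steel: A_s − A'_s = 2930 mm².
a = (A_s − A'_s) f_y / (0.85 f'_c b) = 1230600/(0.85 × 23.1 × 325) = 192.84 mm.
c = a/β₁ = 192.84/0.85 = 226.87 mm; ε'_s = 0.003(c − d')/c = 0.0023 ≥ f_y/E_s = 0.0021, so compression steel does yield.
M_n = (A_s − A'_s) f_y (d − a/2) + A'_s f_y (d − d') = [1230600 × (475 − 96.42) + 315000 × (475 − 52)] × 10⁻⁶ = 465.88 + 133.25 = 599.13 kN·m.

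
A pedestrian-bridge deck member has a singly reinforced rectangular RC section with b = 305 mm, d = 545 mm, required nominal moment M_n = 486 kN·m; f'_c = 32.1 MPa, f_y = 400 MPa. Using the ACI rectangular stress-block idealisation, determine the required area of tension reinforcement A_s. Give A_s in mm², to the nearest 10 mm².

With M_n = 0.85 f'_c a b (d − a/2), solve the quadratic for a:
a = d − √(d² − 2M_n/(0.85 f'_c b)) = 545 − √(545² − 2 × 486×10⁶/(0.85 × 32.1 × 305)) = 120.47 mm.
A_s = 0.85 f'_c a b / f_y = 0.85 × 32.1 × 120.47 × 305 / 400 = 2506.4 mm².

A_s ≈ 2510 mm²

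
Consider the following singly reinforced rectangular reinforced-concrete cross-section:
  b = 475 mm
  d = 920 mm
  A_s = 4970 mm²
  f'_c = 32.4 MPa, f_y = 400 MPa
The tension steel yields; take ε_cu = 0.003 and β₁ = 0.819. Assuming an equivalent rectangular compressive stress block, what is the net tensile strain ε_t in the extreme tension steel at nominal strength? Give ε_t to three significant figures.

ε_t ≈ 0.0119

a = A_s f_y/(0.85 f'_c b) = 151.97 mm.
β₁ = 0.819, so c = a/β₁ = 151.97/0.819 = 185.56 mm.
From the linear strain diagram with ε_cu = 0.003: ε_t = 0.003 (d − c)/c = 0.003 × (920 − 185.56)/185.56 = 0.0119.
Since ε_t ≥ 0.005, the section is tension-controlled.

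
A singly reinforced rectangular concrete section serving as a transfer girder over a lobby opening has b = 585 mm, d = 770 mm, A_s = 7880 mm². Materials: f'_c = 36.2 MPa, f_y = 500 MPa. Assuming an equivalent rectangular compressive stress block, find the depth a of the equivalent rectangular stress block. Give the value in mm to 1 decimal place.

a ≈ 218.9 mm

T = A_s f_y = 7880 × 500 = 3940000 N = 3940 kN.
Setting C = 0.85 f'_c a b equal to T: a = 3940000/(0.85 × 36.2 × 585) = 218.9 mm.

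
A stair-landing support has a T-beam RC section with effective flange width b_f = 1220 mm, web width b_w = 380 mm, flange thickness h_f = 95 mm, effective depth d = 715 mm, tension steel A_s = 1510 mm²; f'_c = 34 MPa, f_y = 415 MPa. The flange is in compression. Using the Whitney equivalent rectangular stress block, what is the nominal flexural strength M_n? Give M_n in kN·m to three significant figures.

Tension: T = A_s f_y = 1510 × 415 = 626650 N.
Try a within the flange: a = T/(0.85 f'_c b_f) = 626650/(0.85 × 34 × 1220) = 17.77 mm.
Since a = 17.77 ≤ h_f = 95 mm, the stress block lies entirely in the flange; analyse as a rectangular beam of width b_f.
M_n = T(d − a/2) = 626650 × (715 − 8.885) = 442.49 × 10⁶ N·mm.
M_n = 442.49 kN·m.

M_n ≈ 442 kN·m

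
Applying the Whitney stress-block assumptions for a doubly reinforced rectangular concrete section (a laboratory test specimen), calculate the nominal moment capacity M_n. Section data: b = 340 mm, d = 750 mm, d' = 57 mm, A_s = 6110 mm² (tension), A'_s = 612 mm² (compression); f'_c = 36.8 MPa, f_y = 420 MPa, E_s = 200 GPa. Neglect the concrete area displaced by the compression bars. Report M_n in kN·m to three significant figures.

M_n ≈ 1660 kN·m

Assume both tension and compression steel yield.
Net tension couple steel: A_s − A'_s = 5498 mm².
a = (A_s − A'_s) f_y / (0.85 f'_c b) = 2309160/(0.85 × 36.8 × 340) = 217.12 mm.
c = a/β₁ = 217.12/0.787 = 275.88 mm; ε'_s = 0.003(c − d')/c = 0.0024 ≥ f_y/E_s = 0.0021, so compression steel does yield.
M_n = (A_s − A'_s) f_y (d − a/2) + A'_s f_y (d − d') = [2309160 × (750 − 108.56) + 257040 × (750 − 57)] × 10⁻⁶ = 1481.19 + 178.13 = 1659.32 kN·m.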